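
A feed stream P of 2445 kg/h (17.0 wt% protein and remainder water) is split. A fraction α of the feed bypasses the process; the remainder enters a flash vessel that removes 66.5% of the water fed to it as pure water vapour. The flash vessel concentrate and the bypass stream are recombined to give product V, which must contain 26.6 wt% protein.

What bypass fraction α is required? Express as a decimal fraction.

0.346

All 2445×0.170 = 415.65 kg/h of protein reaches V, so V = 415.65/0.266 = 1562.6 kg/h and vapour = 882.41 kg/h.
The evaporator receives (1−α)·2445 of feed at 0.830 water and removes 0.665 of that water:
0.665×0.830×(1−α)×2445 = 882.41
(1−α) = 882.41/1349.5 = 0.6539;  α = 0.3461.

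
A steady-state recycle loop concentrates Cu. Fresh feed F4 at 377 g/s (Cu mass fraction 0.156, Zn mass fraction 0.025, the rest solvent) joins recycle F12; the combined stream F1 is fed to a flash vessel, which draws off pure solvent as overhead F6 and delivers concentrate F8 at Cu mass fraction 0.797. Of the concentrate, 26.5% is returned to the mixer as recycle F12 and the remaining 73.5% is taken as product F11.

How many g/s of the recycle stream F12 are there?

26.61 g/s

Overall Cu balance (none leaves overhead): Cu in fresh feed = Cu in product, i.e. 377×0.156 = (1−0.265)·F8·0.797.
F8 = 58.812/(0.797×0.735) = 100.4 g/s.
Recycle F12 = 0.265×100.4 = 26.605 g/s.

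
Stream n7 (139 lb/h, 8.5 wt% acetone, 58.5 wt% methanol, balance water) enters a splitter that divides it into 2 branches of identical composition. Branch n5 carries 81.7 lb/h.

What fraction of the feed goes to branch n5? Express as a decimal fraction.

Fraction to n5 = 81.7/139 = 0.5878.

0.588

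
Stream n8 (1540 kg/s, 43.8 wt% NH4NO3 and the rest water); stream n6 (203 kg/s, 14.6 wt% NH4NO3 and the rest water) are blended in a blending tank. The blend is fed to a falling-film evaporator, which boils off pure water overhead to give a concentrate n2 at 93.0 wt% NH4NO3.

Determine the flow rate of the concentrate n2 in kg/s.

757.2 kg/s

NH4NO3 entering = 1540×0.438 + 203×0.146 = 704.16 kg/s.
All NH4NO3 reports to n2, so n2 = 704.16/0.930 = 757.16 kg/s.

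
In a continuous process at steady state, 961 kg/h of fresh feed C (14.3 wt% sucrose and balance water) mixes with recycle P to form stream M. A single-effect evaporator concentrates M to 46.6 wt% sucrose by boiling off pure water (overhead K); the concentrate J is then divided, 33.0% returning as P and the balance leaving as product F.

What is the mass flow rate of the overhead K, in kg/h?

666.1 kg/h

Overall sucrose balance (none leaves overhead): sucrose in fresh feed = sucrose in product, i.e. 961×0.143 = (1−0.330)·J·0.466.
J = 137.42/(0.466×0.670) = 440.15 kg/h.
Recycle P = 0.330×440.15 = 145.25 kg/h.
Combined feed M = 961 + 145.25 = 1106.2 kg/h.
Overhead K = M − J = 1106.2 − 440.15 = 666.1 kg/h.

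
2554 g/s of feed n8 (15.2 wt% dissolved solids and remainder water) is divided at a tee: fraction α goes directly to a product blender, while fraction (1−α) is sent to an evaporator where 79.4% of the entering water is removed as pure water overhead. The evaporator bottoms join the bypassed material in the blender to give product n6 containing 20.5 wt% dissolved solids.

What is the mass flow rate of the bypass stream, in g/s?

All 2554×0.152 = 388.21 g/s of dissolved solids reaches n6, so n6 = 388.21/0.205 = 1893.7 g/s and vapour = 660.3 g/s.
The evaporator receives (1−α)·2554 of feed at 0.848 water and removes 0.794 of that water:
0.794×0.848×(1−α)×2554 = 660.3
(1−α) = 660.3/1719.6 = 0.3840;  α = 0.6160.
Bypass flow = 0.6160×2554 = 1573.3 g/s.

1573 g/s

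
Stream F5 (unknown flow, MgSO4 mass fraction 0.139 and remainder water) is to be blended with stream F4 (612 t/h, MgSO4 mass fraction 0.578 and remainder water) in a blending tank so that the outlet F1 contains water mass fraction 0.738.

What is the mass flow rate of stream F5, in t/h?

1572 t/h

Let F5 be the unknown flow. Total out = 612 + F5.
water balance: 258.26 + 0.861·F5 = 0.738·(612 + F5)
(0.861 − 0.738)·F5 = 0.738×612 − 258.26 = 193.39
F5 = 193.39 / 0.123 = 1572.3 t/h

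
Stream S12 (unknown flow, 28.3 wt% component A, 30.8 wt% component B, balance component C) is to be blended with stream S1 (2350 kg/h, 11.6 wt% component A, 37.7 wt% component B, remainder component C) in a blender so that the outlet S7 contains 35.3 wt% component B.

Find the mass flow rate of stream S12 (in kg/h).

1253 kg/h

Let S12 be the unknown flow. Total out = 2350 + S12.
component B balance: 885.95 + 0.308·S12 = 0.353·(2350 + S12)
(0.308 − 0.353)·S12 = 0.353×2350 − 885.95 = -56.4
S12 = -56.4 / -0.045 = 1253.3 kg/h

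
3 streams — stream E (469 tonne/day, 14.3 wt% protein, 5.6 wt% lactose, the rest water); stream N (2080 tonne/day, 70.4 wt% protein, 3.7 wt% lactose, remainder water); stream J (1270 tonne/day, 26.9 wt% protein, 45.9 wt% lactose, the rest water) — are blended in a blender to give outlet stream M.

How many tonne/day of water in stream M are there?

water out = water in = 469×0.801 + 2080×0.259 + 1270×0.272 = 1259.8 tonne/day.

1260 tonne/day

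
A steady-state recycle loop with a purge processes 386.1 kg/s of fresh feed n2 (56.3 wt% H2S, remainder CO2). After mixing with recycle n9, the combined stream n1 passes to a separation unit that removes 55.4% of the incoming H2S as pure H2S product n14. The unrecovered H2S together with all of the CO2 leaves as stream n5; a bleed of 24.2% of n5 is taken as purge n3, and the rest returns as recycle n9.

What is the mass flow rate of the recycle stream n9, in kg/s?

CO2 enters only via n2 and leaves only via the purge: 386.1×0.437 = 0.242×(CO2 in n5), and the separation unit passes all CO2, so CO2 in n1 = CO2 in n5 = 697.21 kg/s.
H2S in n1: m_A = 386.1×0.563 + (1−0.242)·(1−0.554)·m_A, so m_A = 217.37/0.6619 = 328.39 kg/s.
n5 = (1−0.554)×328.39 + 697.21 = 843.68 kg/s.
Recycle n9 = (1−0.242)×843.68 = 639.51 kg/s.

639.5 kg/s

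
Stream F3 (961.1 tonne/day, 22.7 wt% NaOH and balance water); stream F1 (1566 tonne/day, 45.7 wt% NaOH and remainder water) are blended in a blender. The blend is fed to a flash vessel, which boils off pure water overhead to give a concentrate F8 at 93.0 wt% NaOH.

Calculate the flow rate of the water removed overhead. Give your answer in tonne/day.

1523 tonne/day

NaOH entering = 961.1×0.227 + 1566×0.457 = 933.83 tonne/day.
All NaOH reports to F8, so F8 = 933.83/0.930 = 1004.1 tonne/day.
Total feed = 2527.1 tonne/day; overhead = 2527.1 − 1004.1 = 1523 tonne/day.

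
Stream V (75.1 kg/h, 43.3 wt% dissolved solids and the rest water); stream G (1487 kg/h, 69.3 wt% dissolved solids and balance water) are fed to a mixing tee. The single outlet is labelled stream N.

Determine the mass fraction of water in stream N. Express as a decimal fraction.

Total flow out = 75.1 + 1487 = 1562.1 kg/h.
water in = 75.1×0.567 + 1487×0.307 = 499.09 kg/h.
water mass fraction in N = 499.09/1562.1 = 0.319.

0.319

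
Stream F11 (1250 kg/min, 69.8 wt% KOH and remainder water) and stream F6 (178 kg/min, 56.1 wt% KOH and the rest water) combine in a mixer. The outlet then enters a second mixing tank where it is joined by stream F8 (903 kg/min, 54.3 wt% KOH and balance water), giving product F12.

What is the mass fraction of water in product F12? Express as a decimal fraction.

0.373

Overall, product flow = 2331 kg/min.
water in = 1250×0.302 + 178×0.439 + 903×0.457 = 868.31 kg/min.
water fraction in F12 = 0.373.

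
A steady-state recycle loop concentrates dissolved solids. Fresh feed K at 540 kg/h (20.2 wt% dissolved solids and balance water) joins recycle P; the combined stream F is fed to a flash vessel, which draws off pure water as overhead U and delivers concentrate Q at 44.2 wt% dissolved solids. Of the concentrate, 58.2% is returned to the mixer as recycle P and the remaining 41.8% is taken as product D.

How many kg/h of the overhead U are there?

293.2 kg/h

Overall dissolved solids balance (none leaves overhead): dissolved solids in fresh feed = dissolved solids in product, i.e. 540×0.202 = (1−0.582)·Q·0.442.
Q = 109.08/(0.442×0.418) = 590.4 kg/h.
Recycle P = 0.582×590.4 = 343.61 kg/h.
Combined feed F = 540 + 343.61 = 883.61 kg/h.
Overhead U = F − Q = 883.61 − 590.4 = 293.21 kg/h.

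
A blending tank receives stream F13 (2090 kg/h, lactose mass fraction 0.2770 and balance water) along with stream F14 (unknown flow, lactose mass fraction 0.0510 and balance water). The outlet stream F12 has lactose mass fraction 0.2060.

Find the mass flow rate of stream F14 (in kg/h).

957.4 kg/h

Let F14 be the unknown flow. Total out = 2090 + F14.
lactose balance: 578.93 + 0.051·F14 = 0.206·(2090 + F14)
(0.051 − 0.206)·F14 = 0.206×2090 − 578.93 = -148.39
F14 = -148.39 / -0.155 = 957.35 kg/h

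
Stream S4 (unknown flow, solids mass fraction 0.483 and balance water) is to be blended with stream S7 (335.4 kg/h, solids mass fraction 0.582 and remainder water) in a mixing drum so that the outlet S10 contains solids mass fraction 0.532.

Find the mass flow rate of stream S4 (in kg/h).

342.2 kg/h

Let S4 be the unknown flow. Total out = 335.4 + S4.
solids balance: 195.2 + 0.483·S4 = 0.532·(335.4 + S4)
(0.483 − 0.532)·S4 = 0.532×335.4 − 195.2 = -16.77
S4 = -16.77 / -0.049 = 342.24 kg/h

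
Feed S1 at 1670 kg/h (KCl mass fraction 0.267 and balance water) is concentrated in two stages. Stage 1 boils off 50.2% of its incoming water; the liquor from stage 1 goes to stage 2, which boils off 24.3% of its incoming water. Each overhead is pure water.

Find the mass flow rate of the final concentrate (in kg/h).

907.4 kg/h

water in feed = 1670×0.733 = 1224.1 kg/h.
After stage 1: water left = (1−0.502)×1224.1 = 609.61; stream total = 1055.5 kg/h.
After stage 2: water left = (1−0.243)×609.61 = 461.47; final concentrate = 907.36 kg/h.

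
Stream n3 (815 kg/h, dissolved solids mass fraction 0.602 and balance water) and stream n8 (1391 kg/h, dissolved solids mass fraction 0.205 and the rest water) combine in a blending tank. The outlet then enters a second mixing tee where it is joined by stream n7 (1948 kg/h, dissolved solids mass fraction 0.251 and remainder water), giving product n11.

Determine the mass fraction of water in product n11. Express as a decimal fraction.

0.696

Overall, product flow = 4154 kg/h.
water in = 815×0.398 + 1391×0.795 + 1948×0.749 = 2889.3 kg/h.
water fraction in n11 = 0.696.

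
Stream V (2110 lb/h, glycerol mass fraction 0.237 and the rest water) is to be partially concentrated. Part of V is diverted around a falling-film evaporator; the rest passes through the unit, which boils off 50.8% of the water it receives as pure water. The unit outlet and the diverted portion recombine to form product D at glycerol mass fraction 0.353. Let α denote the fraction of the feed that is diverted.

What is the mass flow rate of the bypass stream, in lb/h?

All 2110×0.237 = 500.07 lb/h of glycerol reaches D, so D = 500.07/0.353 = 1416.6 lb/h and vapour = 693.37 lb/h.
The evaporator receives (1−α)·2110 of feed at 0.763 water and removes 0.508 of that water:
0.508×0.763×(1−α)×2110 = 693.37
(1−α) = 693.37/817.84 = 0.8478;  α = 0.1522.
Bypass flow = 0.1522×2110 = 321.14 lb/h.

321.1 lb/h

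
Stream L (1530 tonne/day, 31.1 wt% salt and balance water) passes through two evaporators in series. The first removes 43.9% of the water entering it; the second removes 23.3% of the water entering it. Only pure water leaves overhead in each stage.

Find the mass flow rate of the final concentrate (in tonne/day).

water in feed = 1530×0.689 = 1054.2 tonne/day.
After stage 1: water left = (1−0.439)×1054.2 = 591.39; stream total = 1067.2 tonne/day.
After stage 2: water left = (1−0.233)×591.39 = 453.6; final concentrate = 929.43 tonne/day.

929.4 tonne/day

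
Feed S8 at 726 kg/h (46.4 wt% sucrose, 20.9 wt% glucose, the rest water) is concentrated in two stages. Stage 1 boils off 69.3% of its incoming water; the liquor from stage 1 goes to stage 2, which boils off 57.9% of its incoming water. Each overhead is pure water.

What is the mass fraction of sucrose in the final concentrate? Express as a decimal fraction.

0.649

water in feed = 726×0.327 = 237.4 kg/h.
After stage 1: water left = (1−0.693)×237.4 = 72.882; stream total = 561.48 kg/h.
After stage 2: water left = (1−0.579)×72.882 = 30.683; final concentrate = 519.28 kg/h.
sucrose fraction = 336.86/519.28 = 0.649.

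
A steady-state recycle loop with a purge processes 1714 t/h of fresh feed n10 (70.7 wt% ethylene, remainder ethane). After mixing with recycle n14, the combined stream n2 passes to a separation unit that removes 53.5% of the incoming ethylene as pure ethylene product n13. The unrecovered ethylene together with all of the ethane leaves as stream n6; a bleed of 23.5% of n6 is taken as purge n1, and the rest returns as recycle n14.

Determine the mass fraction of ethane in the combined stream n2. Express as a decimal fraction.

0.5319

ethane enters only via n10 and leaves only via the purge: 1714×0.293 = 0.235×(ethane in n6), and the separation unit passes all ethane, so ethane in n2 = ethane in n6 = 2137 t/h.
ethylene in n2: m_A = 1714×0.707 + (1−0.235)·(1−0.535)·m_A, so m_A = 1211.8/0.6443 = 1880.9 t/h.
n2 = 1880.9 + 2137 = 4017.9 t/h.
ethane fraction in n2 = 2137/4017.9 = 0.5319.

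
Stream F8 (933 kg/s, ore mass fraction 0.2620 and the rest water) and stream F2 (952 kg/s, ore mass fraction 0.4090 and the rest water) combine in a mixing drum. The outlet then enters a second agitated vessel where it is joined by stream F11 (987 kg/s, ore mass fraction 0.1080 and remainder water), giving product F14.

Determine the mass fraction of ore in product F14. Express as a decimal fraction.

0.2578

Overall, product flow = 2872 kg/s.
ore in = 933×0.262 + 952×0.409 + 987×0.108 = 740.41 kg/s.
ore fraction in F14 = 0.2578.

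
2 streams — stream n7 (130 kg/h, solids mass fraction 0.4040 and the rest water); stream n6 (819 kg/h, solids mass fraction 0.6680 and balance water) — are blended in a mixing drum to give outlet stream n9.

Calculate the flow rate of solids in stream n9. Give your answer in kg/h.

599.6 kg/h

solids out = solids in = 130×0.404 + 819×0.668 = 599.61 kg/h.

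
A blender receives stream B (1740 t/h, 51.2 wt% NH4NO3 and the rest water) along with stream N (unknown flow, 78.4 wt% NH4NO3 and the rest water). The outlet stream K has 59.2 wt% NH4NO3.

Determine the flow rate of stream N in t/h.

Let N be the unknown flow. Total out = 1740 + N.
NH4NO3 balance: 890.88 + 0.784·N = 0.592·(1740 + N)
(0.784 − 0.592)·N = 0.592×1740 − 890.88 = 139.2
N = 139.2 / 0.192 = 725 t/h

725 t/h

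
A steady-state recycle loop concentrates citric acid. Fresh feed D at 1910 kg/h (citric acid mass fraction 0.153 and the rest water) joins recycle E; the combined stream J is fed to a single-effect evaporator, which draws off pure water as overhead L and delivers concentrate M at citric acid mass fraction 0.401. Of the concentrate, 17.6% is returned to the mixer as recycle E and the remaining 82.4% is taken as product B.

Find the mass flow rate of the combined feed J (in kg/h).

2066 kg/h

Overall citric acid balance (none leaves overhead): citric acid in fresh feed = citric acid in product, i.e. 1910×0.153 = (1−0.176)·M·0.401.
M = 292.23/(0.401×0.824) = 884.41 kg/h.
Recycle E = 0.176×884.41 = 155.66 kg/h.
Combined feed J = 1910 + 155.66 = 2065.7 kg/h.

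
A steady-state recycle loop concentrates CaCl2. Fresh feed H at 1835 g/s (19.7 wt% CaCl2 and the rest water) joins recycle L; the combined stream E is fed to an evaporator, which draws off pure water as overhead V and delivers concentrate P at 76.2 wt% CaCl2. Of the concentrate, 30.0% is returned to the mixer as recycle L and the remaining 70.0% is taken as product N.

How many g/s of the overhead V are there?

1361 g/s

Overall CaCl2 balance (none leaves overhead): CaCl2 in fresh feed = CaCl2 in product, i.e. 1835×0.197 = (1−0.300)·P·0.762.
P = 361.5/(0.762×0.700) = 677.72 g/s.
Recycle L = 0.300×677.72 = 203.32 g/s.
Combined feed E = 1835 + 203.32 = 2038.3 g/s.
Overhead V = E − P = 2038.3 − 677.72 = 1360.6 g/s.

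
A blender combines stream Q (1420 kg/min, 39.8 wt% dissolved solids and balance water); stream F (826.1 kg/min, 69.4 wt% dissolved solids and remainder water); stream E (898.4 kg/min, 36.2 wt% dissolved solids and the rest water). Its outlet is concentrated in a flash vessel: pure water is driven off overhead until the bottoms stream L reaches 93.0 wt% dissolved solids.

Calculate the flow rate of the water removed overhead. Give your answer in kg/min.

dissolved solids entering = 1420×0.398 + 826.1×0.694 + 898.4×0.362 = 1463.7 kg/min.
All dissolved solids reports to L, so L = 1463.7/0.930 = 1573.9 kg/min.
Total feed = 3144.5 kg/min; overhead = 3144.5 − 1573.9 = 1570.6 kg/min.

1571 kg/min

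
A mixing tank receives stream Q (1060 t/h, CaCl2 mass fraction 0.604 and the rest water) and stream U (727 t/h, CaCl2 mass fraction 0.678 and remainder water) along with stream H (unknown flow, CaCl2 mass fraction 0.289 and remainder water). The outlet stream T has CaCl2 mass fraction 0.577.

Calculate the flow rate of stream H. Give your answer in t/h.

Let H be the unknown flow. Total out = 1787 + H.
CaCl2 balance: 1133.1 + 0.289·H = 0.577·(1787 + H)
(0.289 − 0.577)·H = 0.577×1787 − 1133.1 = -102.05
H = -102.05 / -0.288 = 354.33 t/h

354.3 t/h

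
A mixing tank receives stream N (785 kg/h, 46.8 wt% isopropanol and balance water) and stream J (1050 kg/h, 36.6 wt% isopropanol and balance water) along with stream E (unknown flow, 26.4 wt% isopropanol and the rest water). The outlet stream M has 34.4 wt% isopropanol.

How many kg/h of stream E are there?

1506 kg/h

Let E be the unknown flow. Total out = 1835 + E.
isopropanol balance: 751.68 + 0.264·E = 0.344·(1835 + E)
(0.264 − 0.344)·E = 0.344×1835 − 751.68 = -120.44
E = -120.44 / -0.080 = 1505.5 kg/h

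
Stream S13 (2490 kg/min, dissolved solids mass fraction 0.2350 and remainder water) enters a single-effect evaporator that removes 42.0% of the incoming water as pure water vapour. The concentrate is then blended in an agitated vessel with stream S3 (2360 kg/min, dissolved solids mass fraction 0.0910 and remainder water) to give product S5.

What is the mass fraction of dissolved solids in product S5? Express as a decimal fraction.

Vapour removed = 0.420×0.765×2490 = 800.04 kg/min; concentrate = 1690 kg/min.
dissolved solids reaching the mixer = 585.15 (from concentrate) + 2360×0.091 = 799.91 kg/min.
Product flow = 1690 + 2360 = 4050 kg/min; dissolved solids fraction = 0.1975.

0.1975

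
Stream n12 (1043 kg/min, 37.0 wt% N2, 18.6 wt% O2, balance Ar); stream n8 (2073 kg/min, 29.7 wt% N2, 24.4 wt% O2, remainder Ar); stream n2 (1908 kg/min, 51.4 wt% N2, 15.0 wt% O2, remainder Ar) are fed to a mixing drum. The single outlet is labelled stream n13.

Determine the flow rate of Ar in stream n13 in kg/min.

Ar out = Ar in = 1043×0.444 + 2073×0.459 + 1908×0.336 = 2055.7 kg/min.

2056 kg/min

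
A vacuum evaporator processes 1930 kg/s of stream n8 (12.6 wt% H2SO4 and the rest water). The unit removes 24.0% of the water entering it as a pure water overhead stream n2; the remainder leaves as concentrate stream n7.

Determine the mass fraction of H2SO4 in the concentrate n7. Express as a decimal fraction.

0.159

H2SO4 is not removed: 1930×0.126 = 243.18 kg/s of H2SO4 enters n7.
water entering = 1930×0.874 = 1686.8 kg/s; overhead removed = 0.240×1686.8 = 404.84 kg/s.
Concentrate = 1930 − 404.84 = 1525.2 kg/s.
Mass fraction = 243.18/1525.2 = 0.159.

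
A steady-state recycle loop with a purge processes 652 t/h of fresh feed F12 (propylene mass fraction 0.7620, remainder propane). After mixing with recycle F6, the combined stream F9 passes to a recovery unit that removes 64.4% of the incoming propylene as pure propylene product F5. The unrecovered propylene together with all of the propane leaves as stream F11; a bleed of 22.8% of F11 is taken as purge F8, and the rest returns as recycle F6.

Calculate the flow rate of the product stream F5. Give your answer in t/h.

propylene in F9: m_A = 652×0.762 + (1−0.228)·(1−0.644)·m_A, so m_A = 496.82/0.7252 = 685.12 t/h.
Product F5 = 0.644×685.12 = 441.21 t/h.

441.2 t/h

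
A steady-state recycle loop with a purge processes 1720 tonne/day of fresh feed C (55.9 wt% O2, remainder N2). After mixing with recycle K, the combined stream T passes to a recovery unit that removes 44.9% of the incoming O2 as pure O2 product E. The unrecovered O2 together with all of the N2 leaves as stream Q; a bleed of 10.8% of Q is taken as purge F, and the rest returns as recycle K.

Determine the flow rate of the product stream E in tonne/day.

O2 in T: m_A = 1720×0.559 + (1−0.108)·(1−0.449)·m_A, so m_A = 961.48/0.5085 = 1890.8 tonne/day.
Product E = 0.449×1890.8 = 848.96 tonne/day.

849 tonne/day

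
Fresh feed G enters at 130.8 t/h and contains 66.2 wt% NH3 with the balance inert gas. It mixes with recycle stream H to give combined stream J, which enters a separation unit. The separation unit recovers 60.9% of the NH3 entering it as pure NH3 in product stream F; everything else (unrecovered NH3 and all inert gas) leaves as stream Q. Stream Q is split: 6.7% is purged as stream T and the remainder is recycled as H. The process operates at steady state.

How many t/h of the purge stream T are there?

47.78 t/h

inert gas enters only via G and leaves only via the purge: 130.8×0.338 = 0.067×(inert gas in Q), and the separation unit passes all inert gas, so inert gas in J = inert gas in Q = 659.86 t/h.
NH3 in J: m_A = 130.8×0.662 + (1−0.067)·(1−0.609)·m_A, so m_A = 86.59/0.6352 = 136.32 t/h.
Q = (1−0.609)×136.32 + 659.86 = 713.16 t/h.
Purge T = 0.067×713.16 = 47.782 t/h.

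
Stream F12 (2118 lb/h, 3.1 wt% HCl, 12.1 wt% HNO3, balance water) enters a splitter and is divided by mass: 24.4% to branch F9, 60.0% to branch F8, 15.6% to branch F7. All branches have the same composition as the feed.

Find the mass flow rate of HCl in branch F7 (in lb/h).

10.24 lb/h

Branch F7 total = 0.156×2118 = 330.41 lb/h.
HCl in F7 = 0.031×330.41 = 10.243 lb/h.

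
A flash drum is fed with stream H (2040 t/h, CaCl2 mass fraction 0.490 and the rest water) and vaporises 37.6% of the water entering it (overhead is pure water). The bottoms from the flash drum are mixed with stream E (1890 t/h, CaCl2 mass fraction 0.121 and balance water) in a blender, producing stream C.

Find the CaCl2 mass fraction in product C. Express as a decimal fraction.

Vapour removed = 0.376×0.510×2040 = 391.19 t/h; concentrate = 1648.8 t/h.
CaCl2 reaching the mixer = 999.6 (from concentrate) + 1890×0.121 = 1228.3 t/h.
Product flow = 1648.8 + 1890 = 3538.8 t/h; CaCl2 fraction = 0.347.

0.347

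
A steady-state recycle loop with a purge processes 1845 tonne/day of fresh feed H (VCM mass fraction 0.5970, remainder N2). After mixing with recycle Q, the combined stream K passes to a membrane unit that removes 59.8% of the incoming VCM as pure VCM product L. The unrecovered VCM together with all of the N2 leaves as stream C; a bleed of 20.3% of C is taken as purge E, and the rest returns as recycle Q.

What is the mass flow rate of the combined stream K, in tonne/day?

5283 tonne/day

N2 enters only via H and leaves only via the purge: 1845×0.403 = 0.203×(N2 in C), and the membrane unit passes all N2, so N2 in K = N2 in C = 3662.7 tonne/day.
VCM in K: m_A = 1845×0.597 + (1−0.203)·(1−0.598)·m_A, so m_A = 1101.5/0.6796 = 1620.7 tonne/day.
K = 1620.7 + 3662.7 = 5283.5 tonne/day.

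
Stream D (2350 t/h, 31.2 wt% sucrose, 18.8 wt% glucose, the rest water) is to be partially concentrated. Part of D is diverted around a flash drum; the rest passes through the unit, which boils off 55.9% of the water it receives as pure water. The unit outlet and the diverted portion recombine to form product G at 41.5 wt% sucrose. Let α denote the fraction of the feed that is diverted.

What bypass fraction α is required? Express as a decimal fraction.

0.112

All 2350×0.312 = 733.2 t/h of sucrose reaches G, so G = 733.2/0.415 = 1766.7 t/h and vapour = 583.25 t/h.
The evaporator receives (1−α)·2350 of feed at 0.500 water and removes 0.559 of that water:
0.559×0.500×(1−α)×2350 = 583.25
(1−α) = 583.25/656.83 = 0.8880;  α = 0.1120.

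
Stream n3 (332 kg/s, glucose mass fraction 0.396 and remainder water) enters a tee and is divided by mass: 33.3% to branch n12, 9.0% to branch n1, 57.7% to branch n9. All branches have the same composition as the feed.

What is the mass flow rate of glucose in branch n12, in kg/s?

43.78 kg/s

Branch n12 total = 0.333×332 = 110.56 kg/s.
glucose in n12 = 0.396×110.56 = 43.78 kg/s.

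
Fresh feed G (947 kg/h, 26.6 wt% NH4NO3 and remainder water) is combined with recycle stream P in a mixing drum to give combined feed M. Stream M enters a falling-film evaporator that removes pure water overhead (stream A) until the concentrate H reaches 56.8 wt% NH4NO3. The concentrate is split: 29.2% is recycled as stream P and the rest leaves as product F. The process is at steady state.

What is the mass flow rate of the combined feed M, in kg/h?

1130 kg/h

Overall NH4NO3 balance (none leaves overhead): NH4NO3 in fresh feed = NH4NO3 in product, i.e. 947×0.266 = (1−0.292)·H·0.568.
H = 251.9/(0.568×0.708) = 626.4 kg/h.
Recycle P = 0.292×626.4 = 182.91 kg/h.
Combined feed M = 947 + 182.91 = 1129.9 kg/h.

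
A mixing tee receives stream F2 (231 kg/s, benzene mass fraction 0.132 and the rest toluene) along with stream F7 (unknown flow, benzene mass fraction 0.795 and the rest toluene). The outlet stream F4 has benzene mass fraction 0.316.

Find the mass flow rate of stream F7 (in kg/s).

88.73 kg/s

Let F7 be the unknown flow. Total out = 231 + F7.
benzene balance: 30.492 + 0.795·F7 = 0.316·(231 + F7)
(0.795 − 0.316)·F7 = 0.316×231 − 30.492 = 42.504
F7 = 42.504 / 0.479 = 88.735 kg/s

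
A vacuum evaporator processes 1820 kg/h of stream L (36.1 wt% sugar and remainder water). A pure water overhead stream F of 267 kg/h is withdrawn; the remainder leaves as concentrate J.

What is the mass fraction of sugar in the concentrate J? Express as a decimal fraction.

sugar is not removed: 1820×0.361 = 657.02 kg/h of sugar enters J.
Concentrate = 1820 − 267 = 1553 kg/h.
Mass fraction = 657.02/1553 = 0.423.

0.423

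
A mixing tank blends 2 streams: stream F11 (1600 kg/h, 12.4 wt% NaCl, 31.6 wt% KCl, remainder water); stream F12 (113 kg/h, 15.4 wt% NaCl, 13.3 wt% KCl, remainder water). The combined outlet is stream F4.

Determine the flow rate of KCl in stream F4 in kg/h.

520.6 kg/h

KCl out = KCl in = 1600×0.316 + 113×0.133 = 520.63 kg/h.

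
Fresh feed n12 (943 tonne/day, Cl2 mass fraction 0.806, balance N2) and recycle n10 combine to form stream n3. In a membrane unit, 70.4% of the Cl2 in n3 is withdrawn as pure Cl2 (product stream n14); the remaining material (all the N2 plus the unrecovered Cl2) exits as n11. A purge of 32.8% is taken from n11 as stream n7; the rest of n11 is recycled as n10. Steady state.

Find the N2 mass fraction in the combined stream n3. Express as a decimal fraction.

N2 enters only via n12 and leaves only via the purge: 943×0.194 = 0.328×(N2 in n11), and the membrane unit passes all N2, so N2 in n3 = N2 in n11 = 557.75 tonne/day.
Cl2 in n3: m_A = 943×0.806 + (1−0.328)·(1−0.704)·m_A, so m_A = 760.06/0.8011 = 948.78 tonne/day.
n3 = 948.78 + 557.75 = 1506.5 tonne/day.
N2 fraction in n3 = 557.75/1506.5 = 0.370.

0.370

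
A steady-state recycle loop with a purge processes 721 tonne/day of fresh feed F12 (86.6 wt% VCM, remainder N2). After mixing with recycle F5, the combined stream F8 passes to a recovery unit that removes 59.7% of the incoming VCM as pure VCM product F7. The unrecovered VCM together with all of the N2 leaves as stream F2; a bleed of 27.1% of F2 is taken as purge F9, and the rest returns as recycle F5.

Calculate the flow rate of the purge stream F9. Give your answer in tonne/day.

193.2 tonne/day

N2 enters only via F12 and leaves only via the purge: 721×0.134 = 0.271×(N2 in F2), and the recovery unit passes all N2, so N2 in F8 = N2 in F2 = 356.51 tonne/day.
VCM in F8: m_A = 721×0.866 + (1−0.271)·(1−0.597)·m_A, so m_A = 624.39/0.7062 = 884.13 tonne/day.
F2 = (1−0.597)×884.13 + 356.51 = 712.81 tonne/day.
Purge F9 = 0.271×712.81 = 193.17 tonne/day.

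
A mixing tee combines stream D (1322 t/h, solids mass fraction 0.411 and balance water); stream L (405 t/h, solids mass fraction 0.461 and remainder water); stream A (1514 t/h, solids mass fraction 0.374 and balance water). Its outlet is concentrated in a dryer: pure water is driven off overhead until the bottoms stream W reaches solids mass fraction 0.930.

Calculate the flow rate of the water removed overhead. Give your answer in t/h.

solids entering = 1322×0.411 + 405×0.461 + 1514×0.374 = 1296.3 t/h.
All solids reports to W, so W = 1296.3/0.930 = 1393.9 t/h.
Total feed = 3241 t/h; overhead = 3241 − 1393.9 = 1847.1 t/h.

1847 t/h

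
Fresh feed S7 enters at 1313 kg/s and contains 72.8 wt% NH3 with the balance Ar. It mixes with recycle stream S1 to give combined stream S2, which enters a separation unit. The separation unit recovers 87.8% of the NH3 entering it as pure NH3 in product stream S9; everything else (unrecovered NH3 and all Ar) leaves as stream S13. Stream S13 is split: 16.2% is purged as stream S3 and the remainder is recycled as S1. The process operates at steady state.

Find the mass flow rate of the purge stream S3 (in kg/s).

378.2 kg/s

Ar enters only via S7 and leaves only via the purge: 1313×0.272 = 0.162×(Ar in S13), and the separation unit passes all Ar, so Ar in S2 = Ar in S13 = 2204.5 kg/s.
NH3 in S2: m_A = 1313×0.728 + (1−0.162)·(1−0.878)·m_A, so m_A = 955.86/0.8978 = 1064.7 kg/s.
S13 = (1−0.878)×1064.7 + 2204.5 = 2334.4 kg/s.
Purge S3 = 0.162×2334.4 = 378.18 kg/s.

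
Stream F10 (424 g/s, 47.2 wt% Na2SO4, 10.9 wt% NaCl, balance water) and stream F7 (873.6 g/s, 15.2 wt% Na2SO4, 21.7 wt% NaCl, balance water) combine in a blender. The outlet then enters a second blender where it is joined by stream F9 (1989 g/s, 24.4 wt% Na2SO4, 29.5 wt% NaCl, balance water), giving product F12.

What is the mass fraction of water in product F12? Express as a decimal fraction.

Overall, product flow = 3286.6 g/s.
water in = 424×0.419 + 873.6×0.631 + 1989×0.461 = 1645.8 g/s.
water fraction in F12 = 0.5008.

0.5008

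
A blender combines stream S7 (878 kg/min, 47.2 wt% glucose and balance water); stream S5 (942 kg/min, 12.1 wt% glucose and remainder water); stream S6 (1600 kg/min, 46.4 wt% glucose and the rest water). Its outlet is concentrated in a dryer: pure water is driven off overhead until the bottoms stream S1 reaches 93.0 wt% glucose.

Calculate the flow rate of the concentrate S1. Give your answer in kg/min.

glucose entering = 878×0.472 + 942×0.121 + 1600×0.464 = 1270.8 kg/min.
All glucose reports to S1, so S1 = 1270.8/0.930 = 1366.4 kg/min.

1366 kg/min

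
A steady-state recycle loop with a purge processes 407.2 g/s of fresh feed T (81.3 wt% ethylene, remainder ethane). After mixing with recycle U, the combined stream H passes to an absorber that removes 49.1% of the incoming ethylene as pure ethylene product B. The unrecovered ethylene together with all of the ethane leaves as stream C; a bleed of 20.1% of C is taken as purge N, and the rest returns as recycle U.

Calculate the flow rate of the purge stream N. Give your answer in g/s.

ethane enters only via T and leaves only via the purge: 407.2×0.187 = 0.201×(ethane in C), and the absorber passes all ethane, so ethane in H = ethane in C = 378.84 g/s.
ethylene in H: m_A = 407.2×0.813 + (1−0.201)·(1−0.491)·m_A, so m_A = 331.05/0.5933 = 557.98 g/s.
C = (1−0.491)×557.98 + 378.84 = 662.85 g/s.
Purge N = 0.201×662.85 = 133.23 g/s.

133.2 g/s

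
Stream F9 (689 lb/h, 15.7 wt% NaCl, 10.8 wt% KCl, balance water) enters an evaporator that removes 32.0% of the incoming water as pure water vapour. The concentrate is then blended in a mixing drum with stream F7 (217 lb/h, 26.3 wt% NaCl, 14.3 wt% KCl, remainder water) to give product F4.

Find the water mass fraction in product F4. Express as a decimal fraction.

Vapour removed = 0.320×0.735×689 = 162.05 lb/h; concentrate = 526.95 lb/h.
water reaching the mixer = 344.36 (from concentrate) + 217×0.594 = 473.26 lb/h.
Product flow = 526.95 + 217 = 743.95 lb/h; water fraction = 0.636.

0.636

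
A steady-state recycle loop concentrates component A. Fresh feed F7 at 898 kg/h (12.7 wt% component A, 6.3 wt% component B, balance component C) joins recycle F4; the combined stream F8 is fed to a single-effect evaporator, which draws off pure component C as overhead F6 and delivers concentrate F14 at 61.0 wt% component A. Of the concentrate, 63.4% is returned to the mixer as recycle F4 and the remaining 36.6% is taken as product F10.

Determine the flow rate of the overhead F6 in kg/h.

711 kg/h

Overall component A balance (none leaves overhead): component A in fresh feed = component A in product, i.e. 898×0.127 = (1−0.634)·F14·0.610.
F14 = 114.05/(0.610×0.366) = 510.82 kg/h.
Recycle F4 = 0.634×510.82 = 323.86 kg/h.
Combined feed F8 = 898 + 323.86 = 1221.9 kg/h.
Overhead F6 = F8 − F14 = 1221.9 − 510.82 = 711.04 kg/h.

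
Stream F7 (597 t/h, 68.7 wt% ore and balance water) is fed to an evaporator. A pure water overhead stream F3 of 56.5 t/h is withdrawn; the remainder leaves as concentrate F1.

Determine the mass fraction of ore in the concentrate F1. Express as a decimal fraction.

ore is not removed: 597×0.687 = 410.14 t/h of ore enters F1.
Concentrate = 597 − 56.5 = 540.5 t/h.
Mass fraction = 410.14/540.5 = 0.7588.

0.7588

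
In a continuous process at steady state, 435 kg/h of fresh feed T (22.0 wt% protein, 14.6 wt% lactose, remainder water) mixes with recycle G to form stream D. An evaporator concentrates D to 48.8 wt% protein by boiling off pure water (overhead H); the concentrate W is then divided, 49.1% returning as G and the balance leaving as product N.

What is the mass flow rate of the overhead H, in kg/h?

Overall protein balance (none leaves overhead): protein in fresh feed = protein in product, i.e. 435×0.220 = (1−0.491)·W·0.488.
W = 95.7/(0.488×0.509) = 385.28 kg/h.
Recycle G = 0.491×385.28 = 189.17 kg/h.
Combined feed D = 435 + 189.17 = 624.17 kg/h.
Overhead H = D − W = 624.17 − 385.28 = 238.89 kg/h.

238.9 kg/h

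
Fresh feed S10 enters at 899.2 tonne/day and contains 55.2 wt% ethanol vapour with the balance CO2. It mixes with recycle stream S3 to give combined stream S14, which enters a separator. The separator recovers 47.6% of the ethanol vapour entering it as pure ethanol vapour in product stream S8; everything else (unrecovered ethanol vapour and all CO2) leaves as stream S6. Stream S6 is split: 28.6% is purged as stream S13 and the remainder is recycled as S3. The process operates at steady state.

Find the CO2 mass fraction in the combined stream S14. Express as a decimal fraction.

CO2 enters only via S10 and leaves only via the purge: 899.2×0.448 = 0.286×(CO2 in S6), and the separator passes all CO2, so CO2 in S14 = CO2 in S6 = 1408.5 tonne/day.
ethanol vapour in S14: m_A = 899.2×0.552 + (1−0.286)·(1−0.476)·m_A, so m_A = 496.36/0.6259 = 793.08 tonne/day.
S14 = 793.08 + 1408.5 = 2201.6 tonne/day.
CO2 fraction in S14 = 1408.5/2201.6 = 0.640.

0.640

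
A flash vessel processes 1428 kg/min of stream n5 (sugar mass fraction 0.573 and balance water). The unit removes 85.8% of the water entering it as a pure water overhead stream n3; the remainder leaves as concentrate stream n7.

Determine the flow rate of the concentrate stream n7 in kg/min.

904.8 kg/min

water entering = 1428×0.427 = 609.76 kg/min; overhead removed = 0.858×609.76 = 523.17 kg/min.
Concentrate = 1428 − 523.17 = 904.83 kg/min.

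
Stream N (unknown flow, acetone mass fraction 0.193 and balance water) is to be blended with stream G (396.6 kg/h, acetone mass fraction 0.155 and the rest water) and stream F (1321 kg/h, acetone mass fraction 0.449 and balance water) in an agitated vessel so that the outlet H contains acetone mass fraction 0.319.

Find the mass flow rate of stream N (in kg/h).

846.7 kg/h

Let N be the unknown flow. Total out = 1717.6 + N.
acetone balance: 654.6 + 0.193·N = 0.319·(1717.6 + N)
(0.193 − 0.319)·N = 0.319×1717.6 − 654.6 = -106.69
N = -106.69 / -0.126 = 846.73 kg/h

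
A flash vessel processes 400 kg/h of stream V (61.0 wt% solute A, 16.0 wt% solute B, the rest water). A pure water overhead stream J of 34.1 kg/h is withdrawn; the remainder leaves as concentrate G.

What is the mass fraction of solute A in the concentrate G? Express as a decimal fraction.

solute A is not removed: 400×0.610 = 244 kg/h of solute A enters G.
Concentrate = 400 − 34.1 = 365.9 kg/h.
Mass fraction = 244/365.9 = 0.667.

0.667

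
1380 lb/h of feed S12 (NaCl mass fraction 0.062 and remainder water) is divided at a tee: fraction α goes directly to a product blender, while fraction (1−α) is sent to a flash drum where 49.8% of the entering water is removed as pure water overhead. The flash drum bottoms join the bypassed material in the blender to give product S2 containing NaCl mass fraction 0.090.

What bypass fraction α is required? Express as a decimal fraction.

All 1380×0.062 = 85.56 lb/h of NaCl reaches S2, so S2 = 85.56/0.090 = 950.67 lb/h and vapour = 429.33 lb/h.
The evaporator receives (1−α)·1380 of feed at 0.938 water and removes 0.498 of that water:
0.498×0.938×(1−α)×1380 = 429.33
(1−α) = 429.33/644.63 = 0.6660;  α = 0.3340.

0.334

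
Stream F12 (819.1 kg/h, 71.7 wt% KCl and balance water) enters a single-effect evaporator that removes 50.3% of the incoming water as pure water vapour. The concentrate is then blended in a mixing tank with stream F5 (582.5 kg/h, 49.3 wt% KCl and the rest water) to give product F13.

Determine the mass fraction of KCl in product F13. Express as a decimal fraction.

0.681

Vapour removed = 0.503×0.283×819.1 = 116.6 kg/h; concentrate = 702.5 kg/h.
KCl reaching the mixer = 587.29 (from concentrate) + 582.5×0.493 = 874.47 kg/h.
Product flow = 702.5 + 582.5 = 1285 kg/h; KCl fraction = 0.681.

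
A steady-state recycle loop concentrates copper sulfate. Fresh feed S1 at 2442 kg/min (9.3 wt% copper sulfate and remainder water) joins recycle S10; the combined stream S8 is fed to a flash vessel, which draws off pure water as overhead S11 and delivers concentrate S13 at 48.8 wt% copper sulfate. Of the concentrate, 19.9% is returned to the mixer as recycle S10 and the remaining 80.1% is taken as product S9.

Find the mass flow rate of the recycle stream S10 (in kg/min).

Overall copper sulfate balance (none leaves overhead): copper sulfate in fresh feed = copper sulfate in product, i.e. 2442×0.093 = (1−0.199)·S13·0.488.
S13 = 227.11/(0.488×0.801) = 581 kg/min.
Recycle S10 = 0.199×581 = 115.62 kg/min.

115.6 kg/min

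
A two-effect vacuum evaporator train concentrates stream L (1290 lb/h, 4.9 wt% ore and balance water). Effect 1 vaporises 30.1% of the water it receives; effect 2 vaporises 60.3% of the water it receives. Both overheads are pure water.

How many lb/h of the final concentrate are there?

403.6 lb/h

water in feed = 1290×0.951 = 1226.8 lb/h.
After stage 1: water left = (1−0.301)×1226.8 = 857.53; stream total = 920.74 lb/h.
After stage 2: water left = (1−0.603)×857.53 = 340.44; final concentrate = 403.65 lb/h.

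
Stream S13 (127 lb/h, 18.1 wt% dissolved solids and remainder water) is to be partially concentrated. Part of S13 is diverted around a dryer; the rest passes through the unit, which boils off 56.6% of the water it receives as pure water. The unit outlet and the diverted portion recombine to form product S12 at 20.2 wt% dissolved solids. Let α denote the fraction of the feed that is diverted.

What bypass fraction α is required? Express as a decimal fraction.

0.776

All 127×0.181 = 22.987 lb/h of dissolved solids reaches S12, so S12 = 22.987/0.202 = 113.8 lb/h and vapour = 13.203 lb/h.
The evaporator receives (1−α)·127 of feed at 0.819 water and removes 0.566 of that water:
0.566×0.819×(1−α)×127 = 13.203
(1−α) = 13.203/58.871 = 0.2243;  α = 0.7757.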